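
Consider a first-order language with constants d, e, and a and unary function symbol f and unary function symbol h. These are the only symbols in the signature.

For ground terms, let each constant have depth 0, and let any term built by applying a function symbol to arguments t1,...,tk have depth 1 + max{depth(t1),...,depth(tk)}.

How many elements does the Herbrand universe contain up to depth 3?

45

Let N_k = |{terms of depth ≤ k}|. Then N_0 = 3 and N_k = 3 + N_{k-1} + N_{k-1} for k ≥ 1 (one summand per function symbol, arity giving the exponent).
N_0 = 3
N_1 = 3 + 3 + 3 = 9
N_2 = 3 + 9 + 9 = 21
N_3 = 3 + 21 + 21 = 45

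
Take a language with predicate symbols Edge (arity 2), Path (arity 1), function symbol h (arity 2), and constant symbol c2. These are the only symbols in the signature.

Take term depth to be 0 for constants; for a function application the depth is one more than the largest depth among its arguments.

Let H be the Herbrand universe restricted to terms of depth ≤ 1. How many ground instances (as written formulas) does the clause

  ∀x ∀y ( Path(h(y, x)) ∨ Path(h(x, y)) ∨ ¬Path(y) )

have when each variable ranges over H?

Ground terms of depth ≤ 1:
  If N_k denotes the number of depth-≤k ground terms, the 1 constant gives N_0 = 1, and each function symbol of arity r contributes N_{k-1}^r new terms at level k: N_k = 1 + N_{k-1}^2.
  N_0 = 1
  N_1 = 1 + 1^2 = 2
  Explicitly: c2, h(c2, c2).
So there are 2 ground terms available for substitution.
The body mentions every one of the 2 quantified variables; since ground terms form a free algebra, no two substitutions collapse to the same formula.
Number of ground instances = 2^2 = 4.

4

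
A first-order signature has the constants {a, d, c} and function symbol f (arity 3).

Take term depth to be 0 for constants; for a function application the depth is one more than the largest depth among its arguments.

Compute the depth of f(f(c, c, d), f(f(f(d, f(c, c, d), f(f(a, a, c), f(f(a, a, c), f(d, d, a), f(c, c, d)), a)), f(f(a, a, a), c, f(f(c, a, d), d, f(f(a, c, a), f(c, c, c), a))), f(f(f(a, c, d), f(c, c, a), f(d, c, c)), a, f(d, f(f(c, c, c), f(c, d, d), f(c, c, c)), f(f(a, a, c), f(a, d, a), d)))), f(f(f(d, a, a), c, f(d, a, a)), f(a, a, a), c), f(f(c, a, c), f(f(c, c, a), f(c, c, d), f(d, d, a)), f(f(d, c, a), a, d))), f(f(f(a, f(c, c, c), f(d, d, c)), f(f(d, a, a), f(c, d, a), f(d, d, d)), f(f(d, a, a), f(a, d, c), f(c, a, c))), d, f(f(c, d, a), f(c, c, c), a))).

7

depth(f(c, c, d)) = 1 + max(0, 0, 0) = 1
depth(f(a, a, c)) = 1 + max(0, 0, 0) = 1
depth(f(d, d, a)) = 1 + max(0, 0, 0) = 1
depth(f(f(a, a, c), f(d, d, a), f(c, c, d))) = 1 + max(1, 1, 1) = 2
depth(f(f(a, a, c), f(f(a, a, c), f(d, d, a), f(c, c, d)), a)) = 1 + max(1, 2, 0) = 3
depth(f(d, f(c, c, d), f(f(a, a, c), f(f(a, a, c), f(d, d, a), f(c, c, d)), a))) = 1 + max(0, 1, 3) = 4
depth(f(a, a, a)) = 1 + max(0, 0, 0) = 1
depth(f(c, a, d)) = 1 + max(0, 0, 0) = 1
depth(f(a, c, a)) = 1 + max(0, 0, 0) = 1
depth(f(c, c, c)) = 1 + max(0, 0, 0) = 1
depth(f(f(a, c, a), f(c, c, c), a)) = 1 + max(1, 1, 0) = 2
depth(f(f(c, a, d), d, f(f(a, c, a), f(c, c, c), a))) = 1 + max(1, 0, 2) = 3
depth(f(f(a, a, a), c, f(f(c, a, d), d, f(f(a, c, a), f(c, c, c), a)))) = 1 + max(1, 0, 3) = 4
depth(f(a, c, d)) = 1 + max(0, 0, 0) = 1
depth(f(c, c, a)) = 1 + max(0, 0, 0) = 1
depth(f(d, c, c)) = 1 + max(0, 0, 0) = 1
depth(f(f(a, c, d), f(c, c, a), f(d, c, c))) = 1 + max(1, 1, 1) = 2
depth(f(c, d, d)) = 1 + max(0, 0, 0) = 1
depth(f(f(c, c, c), f(c, d, d), f(c, c, c))) = 1 + max(1, 1, 1) = 2
depth(f(a, d, a)) = 1 + max(0, 0, 0) = 1
depth(f(f(a, a, c), f(a, d, a), d)) = 1 + max(1, 1, 0) = 2
depth(f(d, f(f(c, c, c), f(c, d, d), f(c, c, c)), f(f(a, a, c), f(a, d, a), d))) = 1 + max(0, 2, 2) = 3
depth(f(f(f(a, c, d), f(c, c, a), f(d, c, c)), a, f(d, f(f(c, c, c), f(c, d, d), f(c, c, c)), f(f(a, a, c), f(a, d, a), d)))) = 1 + max(2, 0, 3) = 4
depth(f(f(d, f(c, c, d), f(f(a, a, c), f(f(a, a, c), f(d, d, a), f(c, c, d)), a)), f(f(a, a, a), c, f(f(c, a, d), d, f(f(a, c, a), f(c, c, c), a))), f(f(f(a, c, d), f(c, c, a), f(d, c, c)), a, f(d, f(f(c, c, c), f(c, d, d), f(c, c, c)), f(f(a, a, c), f(a, d, a), d))))) = 1 + max(4, 4, 4) = 5
depth(f(d, a, a)) = 1 + max(0, 0, 0) = 1
depth(f(f(d, a, a), c, f(d, a, a))) = 1 + max(1, 0, 1) = 2
depth(f(f(f(d, a, a), c, f(d, a, a)), f(a, a, a), c)) = 1 + max(2, 1, 0) = 3
depth(f(c, a, c)) = 1 + max(0, 0, 0) = 1
depth(f(f(c, c, a), f(c, c, d), f(d, d, a))) = 1 + max(1, 1, 1) = 2
depth(f(d, c, a)) = 1 + max(0, 0, 0) = 1
depth(f(f(d, c, a), a, d)) = 1 + max(1, 0, 0) = 2
depth(f(f(c, a, c), f(f(c, c, a), f(c, c, d), f(d, d, a)), f(f(d, c, a), a, d))) = 1 + max(1, 2, 2) = 3
depth(f(f(f(d, f(c, c, d), f(f(a, a, c), f(f(a, a, c), f(d, d, a), f(c, c, d)), a)), f(f(a, a, a), c, f(f(c, a, d), d, f(f(a, c, a), f(c, c, c), a))), f(f(f(a, c, d), f(c, c, a), f(d, c, c)), a, f(d, f(f(c, c, c), f(c, d, d), f(c, c, c)), f(f(a, a, c), f(a, d, a), d)))), f(f(f(d, a, a), c, f(d, a, a)), f(a, a, a), c), f(f(c, a, c), f(f(c, c, a), f(c, c, d), f(d, d, a)), f(f(d, c, a), a, d)))) = 1 + max(5, 3, 3) = 6
depth(f(d, d, c)) = 1 + max(0, 0, 0) = 1
depth(f(a, f(c, c, c), f(d, d, c))) = 1 + max(0, 1, 1) = 2
depth(f(c, d, a)) = 1 + max(0, 0, 0) = 1
depth(f(d, d, d)) = 1 + max(0, 0, 0) = 1
depth(f(f(d, a, a), f(c, d, a), f(d, d, d))) = 1 + max(1, 1, 1) = 2
depth(f(a, d, c)) = 1 + max(0, 0, 0) = 1
depth(f(f(d, a, a), f(a, d, c), f(c, a, c))) = 1 + max(1, 1, 1) = 2
depth(f(f(a, f(c, c, c), f(d, d, c)), f(f(d, a, a), f(c, d, a), f(d, d, d)), f(f(d, a, a), f(a, d, c), f(c, a, c)))) = 1 + max(2, 2, 2) = 3
depth(f(f(c, d, a), f(c, c, c), a)) = 1 + max(1, 1, 0) = 2
depth(f(f(f(a, f(c, c, c), f(d, d, c)), f(f(d, a, a), f(c, d, a), f(d, d, d)), f(f(d, a, a), f(a, d, c), f(c, a, c))), d, f(f(c, d, a), f(c, c, c), a))) = 1 + max(3, 0, 2) = 4
depth(f(f(c, c, d), f(f(f(d, f(c, c, d), f(f(a, a, c), f(f(a, a, c), f(d, d, a), f(c, c, d)), a)), f(f(a, a, a), c, f(f(c, a, d), d, f(f(a, c, a), f(c, c, c), a))), f(f(f(a, c, d), f(c, c, a), f(d, c, c)), a, f(d, f(f(c, c, c), f(c, d, d), f(c, c, c)), f(f(a, a, c), f(a, d, a), d)))), f(f(f(d, a, a), c, f(d, a, a)), f(a, a, a), c), f(f(c, a, c), f(f(c, c, a), f(c, c, d), f(d, d, a)), f(f(d, c, a), a, d))), f(f(f(a, f(c, c, c), f(d, d, c)), f(f(d, a, a), f(c, d, a), f(d, d, d)), f(f(d, a, a), f(a, d, c), f(c, a, c))), d, f(f(c, d, a), f(c, c, c), a)))) = 1 + max(1, 6, 4) = 7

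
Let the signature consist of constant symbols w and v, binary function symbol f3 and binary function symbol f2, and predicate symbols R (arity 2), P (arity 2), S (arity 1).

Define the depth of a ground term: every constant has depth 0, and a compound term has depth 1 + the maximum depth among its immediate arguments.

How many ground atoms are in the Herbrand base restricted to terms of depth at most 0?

10

First count ground terms of depth ≤ 0.
Count level by level. With function symbols f3/2, f2/2, the terms of depth ≤ k are the 2 constants together with each function applied to depth-≤(k−1) tuples, so N_k = 2 + N_{k-1}^2 + N_{k-1}^2.
N_0 = 2
So |H| = 2.
Ground atoms are formed by filling each argument slot of a predicate with a term from H, so an r-ary predicate gives |H|^r atoms:
  R: 2^2 = 4;  P: 2^2 = 4;  S: 2
Total ground atoms: 4 + 4 + 2 = 10.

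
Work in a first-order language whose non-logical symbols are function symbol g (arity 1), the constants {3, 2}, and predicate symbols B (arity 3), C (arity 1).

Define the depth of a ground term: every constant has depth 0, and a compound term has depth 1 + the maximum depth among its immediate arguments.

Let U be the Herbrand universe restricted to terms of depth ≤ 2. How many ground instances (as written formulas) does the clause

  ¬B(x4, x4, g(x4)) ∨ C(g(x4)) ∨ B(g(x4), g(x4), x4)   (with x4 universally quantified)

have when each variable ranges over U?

Ground terms of depth ≤ 2:
  Let N_k = |{terms of depth ≤ k}|. Then N_0 = 2 and N_k = 2 + N_{k-1} for k ≥ 1 (one summand per function symbol, arity giving the exponent).
  N_0 = 2
  N_1 = 2 + 2 = 4
  N_2 = 2 + 4 = 6
  Explicitly: 3, 2, g(3), g(2), g(g(3)), g(g(2)).
So there are 6 ground terms available for substitution.
The body mentions the single quantified variable x4; since ground terms form a free algebra, no two substitutions collapse to the same formula.
Number of ground instances = 6.

6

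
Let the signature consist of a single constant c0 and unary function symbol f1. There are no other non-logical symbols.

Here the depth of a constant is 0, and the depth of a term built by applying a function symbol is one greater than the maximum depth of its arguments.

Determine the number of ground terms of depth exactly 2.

If N_k denotes the number of depth-≤k ground terms, the 1 constant gives N_0 = 1, and each function symbol of arity r contributes N_{k-1}^r new terms at level k: N_k = 1 + N_{k-1}.
N_0 = 1
N_1 = 1 + 1 = 2
N_2 = 1 + 2 = 3
Terms of depth exactly 2: N_2 − N_1 = 3 − 2 = 1.

1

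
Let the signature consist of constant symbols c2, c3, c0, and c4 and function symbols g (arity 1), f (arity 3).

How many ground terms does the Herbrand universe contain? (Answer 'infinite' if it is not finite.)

The signature has at least one function symbol (g, arity 1) and at least one constant (c2).
Iterating g gives infinitely many distinct ground terms: c2, g(c2), g(g(c2)), ...
So the Herbrand universe is infinite.

infinite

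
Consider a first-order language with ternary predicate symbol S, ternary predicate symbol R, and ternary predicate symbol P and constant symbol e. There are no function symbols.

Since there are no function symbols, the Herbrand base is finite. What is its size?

With no function symbols, the Herbrand universe is just the 1 constant.
Ground atoms per predicate: S: 1^3 = 1, R: 1^3 = 1, P: 1^3 = 1.
Herbrand base size = 1 + 1 + 1 = 3.

3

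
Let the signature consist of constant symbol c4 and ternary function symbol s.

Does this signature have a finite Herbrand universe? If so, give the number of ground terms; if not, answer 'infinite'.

infinite

The signature has at least one function symbol (s, arity 3) and at least one constant (c4).
Iterating s gives infinitely many distinct ground terms: c4, s(c4, c4, c4), s(s(c4, c4, c4), s(c4, c4, c4), s(c4, c4, c4)), ...
So the Herbrand universe is infinite.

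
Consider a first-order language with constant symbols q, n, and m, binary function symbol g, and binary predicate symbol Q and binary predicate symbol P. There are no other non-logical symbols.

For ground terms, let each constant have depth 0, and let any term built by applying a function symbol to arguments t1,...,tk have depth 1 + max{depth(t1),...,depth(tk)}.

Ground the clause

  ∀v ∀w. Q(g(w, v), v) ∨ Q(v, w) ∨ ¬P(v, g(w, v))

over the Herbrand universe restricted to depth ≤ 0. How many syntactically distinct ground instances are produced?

9

Ground terms of depth ≤ 0:
  Count level by level. With function symbols g/2, the terms of depth ≤ k are the 3 constants together with each function applied to depth-≤(k−1) tuples, so N_k = 3 + N_{k-1}^2.
  N_0 = 3
So there are 3 ground terms available for substitution.
The clause has 2 distinct variables (v, w), each appearing in the body. In the free term algebra distinct substitutions yield syntactically distinct ground instances.
Number of ground instances = 3^2 = 9.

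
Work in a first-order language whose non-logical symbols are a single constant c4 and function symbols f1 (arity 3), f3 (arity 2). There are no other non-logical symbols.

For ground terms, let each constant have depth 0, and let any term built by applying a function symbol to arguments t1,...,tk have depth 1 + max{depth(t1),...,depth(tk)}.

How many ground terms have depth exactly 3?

51986

Let N_k count ground terms of depth at most k. Each non-constant term of depth ≤ k is some function symbol applied to depth-≤(k−1) arguments, giving N_k = 1 + N_{k-1}^3 + N_{k-1}^2.
N_0 = 1
N_1 = 1 + 1^3 + 1^2 = 3
N_2 = 1 + 3^3 + 3^2 = 37
N_3 = 1 + 37^3 + 37^2 = 52023
Terms of depth exactly 3: N_3 − N_2 = 52023 − 37 = 51986.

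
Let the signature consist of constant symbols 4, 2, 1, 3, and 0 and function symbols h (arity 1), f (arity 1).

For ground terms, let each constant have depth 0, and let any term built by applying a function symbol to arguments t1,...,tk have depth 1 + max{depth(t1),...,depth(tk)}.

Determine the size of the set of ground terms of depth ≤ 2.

Write N_k for the number of ground terms of depth ≤ k. A term of depth ≤ k is either a constant or a function symbol applied to arguments of depth ≤ k−1, so N_k = 5 + N_{k-1} + N_{k-1}.
N_0 = 5
N_1 = 5 + 5 + 5 = 15
N_2 = 5 + 15 + 15 = 35

35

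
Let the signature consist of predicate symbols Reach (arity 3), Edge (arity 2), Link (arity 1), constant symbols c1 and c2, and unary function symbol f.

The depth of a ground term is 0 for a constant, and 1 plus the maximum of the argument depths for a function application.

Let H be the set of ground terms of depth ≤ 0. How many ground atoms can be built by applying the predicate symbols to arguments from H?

14

First count ground terms of depth ≤ 0.
If N_k denotes the number of depth-≤k ground terms, the 2 constants give N_0 = 2, and each function symbol of arity r contributes N_{k-1}^r new terms at level k: N_k = 2 + N_{k-1}.
N_0 = 2
So |H| = 2.
Each predicate of arity r yields |H|^r ground atoms (one per choice of an r-tuple from H):
  Reach: 2^3 = 8;  Edge: 2^2 = 4;  Link: 2
Total ground atoms: 8 + 4 + 2 = 14.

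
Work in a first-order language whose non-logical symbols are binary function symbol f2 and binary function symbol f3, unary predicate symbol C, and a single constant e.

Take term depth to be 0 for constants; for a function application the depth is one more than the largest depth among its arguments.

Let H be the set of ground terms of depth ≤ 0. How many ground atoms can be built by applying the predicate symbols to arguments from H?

First count ground terms of depth ≤ 0.
Count level by level. With function symbols f2/2, f3/2, the terms of depth ≤ k are the 1 constant together with each function applied to depth-≤(k−1) tuples, so N_k = 1 + N_{k-1}^2 + N_{k-1}^2.
N_0 = 1
So |H| = 1.
For each predicate symbol, the number of ground atoms is |H| raised to its arity; summing:
  C: 1
Total ground atoms: 1.

1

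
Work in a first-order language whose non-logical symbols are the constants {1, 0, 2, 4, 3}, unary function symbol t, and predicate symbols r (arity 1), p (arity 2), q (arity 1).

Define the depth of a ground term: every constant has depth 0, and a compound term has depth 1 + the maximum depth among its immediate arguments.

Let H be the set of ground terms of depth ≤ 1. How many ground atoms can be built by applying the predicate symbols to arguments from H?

120

First count ground terms of depth ≤ 1.
If N_k denotes the number of depth-≤k ground terms, the 5 constants give N_0 = 5, and each function symbol of arity r contributes N_{k-1}^r new terms at level k: N_k = 5 + N_{k-1}.
N_0 = 5
N_1 = 5 + 5 = 10
So |H| = 10.
A ground atom is a predicate applied to a tuple of terms from H, so the count is the sum over predicates of |H|^arity:
  r: 10;  p: 10^2 = 100;  q: 10
Total ground atoms: 10 + 100 + 10 = 120.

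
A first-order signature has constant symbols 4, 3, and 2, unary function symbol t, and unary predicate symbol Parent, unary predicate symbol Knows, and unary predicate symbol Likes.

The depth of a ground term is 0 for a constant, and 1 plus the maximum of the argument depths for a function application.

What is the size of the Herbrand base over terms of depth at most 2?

27

First count ground terms of depth ≤ 2.
If N_k denotes the number of depth-≤k ground terms, the 3 constants give N_0 = 3, and each function symbol of arity r contributes N_{k-1}^r new terms at level k: N_k = 3 + N_{k-1}.
N_0 = 3
N_1 = 3 + 3 = 6
N_2 = 3 + 6 = 9
Explicitly: 4, 3, 2, t(4), t(3), t(2), t(t(4)), t(t(3)), t(t(2)).
So |H| = 9.
Each predicate of arity r yields |H|^r ground atoms (one per choice of an r-tuple from H):
  Parent: 9;  Knows: 9;  Likes: 9
Total ground atoms: 9 + 9 + 9 = 27.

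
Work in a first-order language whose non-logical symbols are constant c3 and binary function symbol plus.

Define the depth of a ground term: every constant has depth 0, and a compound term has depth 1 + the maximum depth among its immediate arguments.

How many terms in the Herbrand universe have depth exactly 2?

3

Write N_k for the number of ground terms of depth ≤ k. A term of depth ≤ k is either a constant or a function symbol applied to arguments of depth ≤ k−1, so N_k = 1 + N_{k-1}^2.
N_0 = 1
N_1 = 1 + 1^2 = 2
N_2 = 1 + 2^2 = 5
Terms of depth exactly 2: N_2 − N_1 = 5 − 2 = 3.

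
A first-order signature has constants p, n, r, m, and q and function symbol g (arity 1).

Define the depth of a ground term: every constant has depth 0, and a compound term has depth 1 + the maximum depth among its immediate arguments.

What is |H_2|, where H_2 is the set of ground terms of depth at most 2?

15

If N_k denotes the number of depth-≤k ground terms, the 5 constants give N_0 = 5, and each function symbol of arity r contributes N_{k-1}^r new terms at level k: N_k = 5 + N_{k-1}.
N_0 = 5
N_1 = 5 + 5 = 10
N_2 = 5 + 10 = 15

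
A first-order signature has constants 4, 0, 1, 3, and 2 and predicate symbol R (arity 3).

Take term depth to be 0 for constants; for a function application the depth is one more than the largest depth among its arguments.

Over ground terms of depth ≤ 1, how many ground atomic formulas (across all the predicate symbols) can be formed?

First count ground terms of depth ≤ 1.
With no function symbols every ground term is a constant, so there are exactly 5 ground terms at every depth bound.
N_0 = 5
N_1 = 5
So |H| = 5.
A ground atom is a predicate applied to a tuple of terms from H, so the count is the sum over predicates of |H|^arity:
  R: 5^3 = 125
Total ground atoms: 125.

125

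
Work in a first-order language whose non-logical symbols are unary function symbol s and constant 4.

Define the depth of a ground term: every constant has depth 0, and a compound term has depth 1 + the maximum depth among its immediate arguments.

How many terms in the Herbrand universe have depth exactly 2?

1

Let N_k = |{terms of depth ≤ k}|. Then N_0 = 1 and N_k = 1 + N_{k-1} for k ≥ 1 (one summand per function symbol, arity giving the exponent).
N_0 = 1
N_1 = 1 + 1 = 2
N_2 = 1 + 2 = 3
Terms of depth exactly 2: N_2 − N_1 = 3 − 2 = 1.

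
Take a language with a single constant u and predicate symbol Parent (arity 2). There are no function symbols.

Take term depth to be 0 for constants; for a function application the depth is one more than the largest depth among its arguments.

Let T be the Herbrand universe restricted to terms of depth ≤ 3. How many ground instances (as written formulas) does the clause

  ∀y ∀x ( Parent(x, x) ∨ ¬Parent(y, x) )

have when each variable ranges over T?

1

Ground terms of depth ≤ 3:
  With no function symbols every ground term is a constant, so there is exactly 1 ground term at every depth bound.
  N_0 = 1
  N_1 = 1
  N_2 = 1
  N_3 = 1
So there is exactly 1 ground term available for substitution.
Each of y, x ranges independently over the available ground terms, and distinct assignments produce distinct instances.
Number of ground instances = 1^2 = 1.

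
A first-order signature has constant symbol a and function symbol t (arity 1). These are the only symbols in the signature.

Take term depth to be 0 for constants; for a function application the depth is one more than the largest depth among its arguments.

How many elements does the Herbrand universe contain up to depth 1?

2

If N_k denotes the number of depth-≤k ground terms, the 1 constant gives N_0 = 1, and each function symbol of arity r contributes N_{k-1}^r new terms at level k: N_k = 1 + N_{k-1}.
N_0 = 1
N_1 = 1 + 1 = 2
Explicitly: a, t(a).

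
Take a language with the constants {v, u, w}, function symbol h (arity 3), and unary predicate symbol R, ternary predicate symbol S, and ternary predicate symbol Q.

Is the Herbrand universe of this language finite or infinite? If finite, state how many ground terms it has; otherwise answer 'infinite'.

infinite

The signature has at least one function symbol (h, arity 3) and at least one constant (v).
Iterating h gives infinitely many distinct ground terms: v, h(v, v, v), h(h(v, v, v), h(v, v, v), h(v, v, v)), ...
So the Herbrand universe is infinite.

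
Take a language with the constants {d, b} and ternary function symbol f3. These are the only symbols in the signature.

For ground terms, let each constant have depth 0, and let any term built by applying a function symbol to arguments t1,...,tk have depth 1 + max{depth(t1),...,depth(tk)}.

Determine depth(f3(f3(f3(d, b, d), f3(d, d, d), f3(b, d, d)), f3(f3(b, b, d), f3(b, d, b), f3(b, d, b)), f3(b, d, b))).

3

depth(f3(d, b, d)) = 1 + max(0, 0, 0) = 1
depth(f3(d, d, d)) = 1 + max(0, 0, 0) = 1
depth(f3(b, d, d)) = 1 + max(0, 0, 0) = 1
depth(f3(f3(d, b, d), f3(d, d, d), f3(b, d, d))) = 1 + max(1, 1, 1) = 2
depth(f3(b, b, d)) = 1 + max(0, 0, 0) = 1
depth(f3(b, d, b)) = 1 + max(0, 0, 0) = 1
depth(f3(f3(b, b, d), f3(b, d, b), f3(b, d, b))) = 1 + max(1, 1, 1) = 2
depth(f3(f3(f3(d, b, d), f3(d, d, d), f3(b, d, d)), f3(f3(b, b, d), f3(b, d, b), f3(b, d, b)), f3(b, d, b))) = 1 + max(2, 2, 1) = 3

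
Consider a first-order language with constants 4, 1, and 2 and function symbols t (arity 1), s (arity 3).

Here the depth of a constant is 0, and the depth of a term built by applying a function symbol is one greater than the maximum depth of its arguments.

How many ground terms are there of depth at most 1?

Count level by level. With function symbols t/1, s/3, the terms of depth ≤ k are the 3 constants together with each function applied to depth-≤(k−1) tuples, so N_k = 3 + N_{k-1} + N_{k-1}^3.
N_0 = 3
N_1 = 3 + 3 + 3^3 = 33

33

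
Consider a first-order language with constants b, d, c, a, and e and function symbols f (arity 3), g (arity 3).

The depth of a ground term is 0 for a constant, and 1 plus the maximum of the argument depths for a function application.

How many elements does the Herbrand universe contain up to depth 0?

If N_k denotes the number of depth-≤k ground terms, the 5 constants give N_0 = 5, and each function symbol of arity r contributes N_{k-1}^r new terms at level k: N_k = 5 + N_{k-1}^3 + N_{k-1}^3.
N_0 = 5
Explicitly: b, d, c, a, e.

5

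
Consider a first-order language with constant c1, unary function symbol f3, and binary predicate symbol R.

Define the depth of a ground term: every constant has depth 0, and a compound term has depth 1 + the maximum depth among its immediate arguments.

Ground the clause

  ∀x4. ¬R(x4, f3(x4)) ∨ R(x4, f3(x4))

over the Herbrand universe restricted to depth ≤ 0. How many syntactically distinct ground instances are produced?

Ground terms of depth ≤ 0:
  If N_k denotes the number of depth-≤k ground terms, the 1 constant gives N_0 = 1, and each function symbol of arity r contributes N_{k-1}^r new terms at level k: N_k = 1 + N_{k-1}.
  N_0 = 1
  Explicitly: c1.
So there is exactly 1 ground term available for substitution.
The body mentions the single quantified variable x4; since ground terms form a free algebra, no two substitutions collapse to the same formula.
Number of ground instances = 1.

1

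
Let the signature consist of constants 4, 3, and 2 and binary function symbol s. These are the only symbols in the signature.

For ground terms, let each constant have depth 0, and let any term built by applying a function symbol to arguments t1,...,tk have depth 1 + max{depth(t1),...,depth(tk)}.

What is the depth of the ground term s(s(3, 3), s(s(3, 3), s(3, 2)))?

3

depth(s(3, 3)) = 1 + max(0, 0) = 1
depth(s(3, 2)) = 1 + max(0, 0) = 1
depth(s(s(3, 3), s(3, 2))) = 1 + max(1, 1) = 2
depth(s(s(3, 3), s(s(3, 3), s(3, 2)))) = 1 + max(1, 2) = 3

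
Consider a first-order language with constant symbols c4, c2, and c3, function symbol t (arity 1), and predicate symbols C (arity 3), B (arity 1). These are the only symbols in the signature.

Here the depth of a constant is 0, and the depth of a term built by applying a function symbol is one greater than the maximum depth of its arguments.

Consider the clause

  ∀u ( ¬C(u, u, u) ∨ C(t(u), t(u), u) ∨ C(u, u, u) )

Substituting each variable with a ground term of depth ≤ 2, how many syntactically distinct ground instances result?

Ground terms of depth ≤ 2:
  Let N_k = |{terms of depth ≤ k}|. Then N_0 = 3 and N_k = 3 + N_{k-1} for k ≥ 1 (one summand per function symbol, arity giving the exponent).
  N_0 = 3
  N_1 = 3 + 3 = 6
  N_2 = 3 + 6 = 9
  Explicitly: c4, c2, c3, t(c4), t(c2), t(c3), t(t(c4)), t(t(c2)), t(t(c3)).
So there are 9 ground terms available for substitution.
The variable u ranges independently over the available ground terms, and distinct assignments produce distinct instances.
Number of ground instances = 9.

9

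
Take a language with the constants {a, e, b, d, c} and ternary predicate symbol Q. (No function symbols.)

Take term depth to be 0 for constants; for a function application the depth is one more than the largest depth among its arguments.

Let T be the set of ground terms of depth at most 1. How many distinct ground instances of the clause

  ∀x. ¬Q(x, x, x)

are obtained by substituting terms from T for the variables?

Ground terms of depth ≤ 1:
  With no function symbols every ground term is a constant, so there are exactly 5 ground terms at every depth bound.
  N_0 = 5
  N_1 = 5
  Explicitly: a, e, b, d, c.
So there are 5 ground terms available for substitution.
The variable x ranges independently over the available ground terms, and distinct assignments produce distinct instances.
Number of ground instances = 5.

5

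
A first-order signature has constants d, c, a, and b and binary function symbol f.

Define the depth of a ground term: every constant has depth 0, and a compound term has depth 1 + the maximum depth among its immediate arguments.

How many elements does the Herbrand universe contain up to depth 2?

404

Write N_k for the number of ground terms of depth ≤ k. A term of depth ≤ k is either a constant or a function symbol applied to arguments of depth ≤ k−1, so N_k = 4 + N_{k-1}^2.
N_0 = 4
N_1 = 4 + 4^2 = 20
N_2 = 4 + 20^2 = 404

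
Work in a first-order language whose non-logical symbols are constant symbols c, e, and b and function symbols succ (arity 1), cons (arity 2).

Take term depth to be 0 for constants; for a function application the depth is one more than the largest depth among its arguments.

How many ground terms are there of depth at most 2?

243

Let N_k = |{terms of depth ≤ k}|. Then N_0 = 3 and N_k = 3 + N_{k-1} + N_{k-1}^2 for k ≥ 1 (one summand per function symbol, arity giving the exponent).
N_0 = 3
N_1 = 3 + 3 + 3^2 = 15
N_2 = 3 + 15 + 15^2 = 243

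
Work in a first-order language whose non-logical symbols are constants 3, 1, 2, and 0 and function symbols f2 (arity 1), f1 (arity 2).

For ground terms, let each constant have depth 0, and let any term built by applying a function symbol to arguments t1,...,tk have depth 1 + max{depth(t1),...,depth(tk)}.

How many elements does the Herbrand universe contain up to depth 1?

24

Let N_k count ground terms of depth at most k. Each non-constant term of depth ≤ k is some function symbol applied to depth-≤(k−1) arguments, giving N_k = 4 + N_{k-1} + N_{k-1}^2.
N_0 = 4
N_1 = 4 + 4 + 4^2 = 24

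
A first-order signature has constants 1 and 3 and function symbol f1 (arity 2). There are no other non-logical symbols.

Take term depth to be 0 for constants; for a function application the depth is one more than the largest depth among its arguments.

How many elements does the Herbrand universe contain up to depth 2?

38

Let N_k = |{terms of depth ≤ k}|. Then N_0 = 2 and N_k = 2 + N_{k-1}^2 for k ≥ 1 (one summand per function symbol, arity giving the exponent).
N_0 = 2
N_1 = 2 + 2^2 = 6
N_2 = 2 + 6^2 = 38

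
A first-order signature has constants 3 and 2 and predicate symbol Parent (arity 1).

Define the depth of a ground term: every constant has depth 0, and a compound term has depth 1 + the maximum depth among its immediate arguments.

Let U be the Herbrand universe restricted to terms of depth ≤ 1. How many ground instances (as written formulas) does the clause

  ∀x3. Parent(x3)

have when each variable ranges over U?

2

Ground terms of depth ≤ 1:
  With no function symbols every ground term is a constant, so there are exactly 2 ground terms at every depth bound.
  N_0 = 2
  N_1 = 2
  Explicitly: 3, 2.
So there are 2 ground terms available for substitution.
The variable x3 ranges independently over the available ground terms, and distinct assignments produce distinct instances.
Number of ground instances = 2.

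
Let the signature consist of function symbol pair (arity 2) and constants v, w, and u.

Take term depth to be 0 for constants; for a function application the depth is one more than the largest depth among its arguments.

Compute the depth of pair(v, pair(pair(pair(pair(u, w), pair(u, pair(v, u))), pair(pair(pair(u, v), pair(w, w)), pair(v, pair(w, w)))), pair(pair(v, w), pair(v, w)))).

depth(pair(u, w)) = 1 + max(0, 0) = 1
depth(pair(v, u)) = 1 + max(0, 0) = 1
depth(pair(u, pair(v, u))) = 1 + max(0, 1) = 2
depth(pair(pair(u, w), pair(u, pair(v, u)))) = 1 + max(1, 2) = 3
depth(pair(u, v)) = 1 + max(0, 0) = 1
depth(pair(w, w)) = 1 + max(0, 0) = 1
depth(pair(pair(u, v), pair(w, w))) = 1 + max(1, 1) = 2
depth(pair(v, pair(w, w))) = 1 + max(0, 1) = 2
depth(pair(pair(pair(u, v), pair(w, w)), pair(v, pair(w, w)))) = 1 + max(2, 2) = 3
depth(pair(pair(pair(u, w), pair(u, pair(v, u))), pair(pair(pair(u, v), pair(w, w)), pair(v, pair(w, w))))) = 1 + max(3, 3) = 4
depth(pair(v, w)) = 1 + max(0, 0) = 1
depth(pair(pair(v, w), pair(v, w))) = 1 + max(1, 1) = 2
depth(pair(pair(pair(pair(u, w), pair(u, pair(v, u))), pair(pair(pair(u, v), pair(w, w)), pair(v, pair(w, w)))), pair(pair(v, w), pair(v, w)))) = 1 + max(4, 2) = 5
depth(pair(v, pair(pair(pair(pair(u, w), pair(u, pair(v, u))), pair(pair(pair(u, v), pair(w, w)), pair(v, pair(w, w)))), pair(pair(v, w), pair(v, w))))) = 1 + max(0, 5) = 6

6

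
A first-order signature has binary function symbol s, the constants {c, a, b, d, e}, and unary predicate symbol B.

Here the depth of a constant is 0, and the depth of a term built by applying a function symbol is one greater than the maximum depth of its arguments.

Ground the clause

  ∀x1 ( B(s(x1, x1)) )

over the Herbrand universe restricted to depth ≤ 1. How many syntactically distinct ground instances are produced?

30

Ground terms of depth ≤ 1:
  Let N_k count ground terms of depth at most k. Each non-constant term of depth ≤ k is some function symbol applied to depth-≤(k−1) arguments, giving N_k = 5 + N_{k-1}^2.
  N_0 = 5
  N_1 = 5 + 5^2 = 30
So there are 30 ground terms available for substitution.
The clause has 1 distinct variable (x1), which appears in the body. In the free term algebra distinct substitutions yield syntactically distinct ground instances.
Number of ground instances = 30.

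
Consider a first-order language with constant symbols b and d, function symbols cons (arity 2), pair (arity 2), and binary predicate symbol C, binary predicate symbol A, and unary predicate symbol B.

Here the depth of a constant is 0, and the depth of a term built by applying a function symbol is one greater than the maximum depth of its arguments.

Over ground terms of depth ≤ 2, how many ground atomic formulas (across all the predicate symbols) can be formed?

81810

First count ground terms of depth ≤ 2.
If N_k denotes the number of depth-≤k ground terms, the 2 constants give N_0 = 2, and each function symbol of arity r contributes N_{k-1}^r new terms at level k: N_k = 2 + N_{k-1}^2 + N_{k-1}^2.
N_0 = 2
N_1 = 2 + 2^2 + 2^2 = 10
N_2 = 2 + 10^2 + 10^2 = 202
So |H| = 202.
A ground atom is a predicate applied to a tuple of terms from H, so the count is the sum over predicates of |H|^arity:
  C: 202^2 = 40804;  A: 202^2 = 40804;  B: 202
Total ground atoms: 40804 + 40804 + 202 = 81810.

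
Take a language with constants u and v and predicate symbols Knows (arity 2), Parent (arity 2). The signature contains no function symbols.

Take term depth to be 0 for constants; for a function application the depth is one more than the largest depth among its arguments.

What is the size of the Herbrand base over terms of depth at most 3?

8

First count ground terms of depth ≤ 3.
With no function symbols every ground term is a constant, so there are exactly 2 ground terms at every depth bound.
N_0 = 2
N_1 = 2
N_2 = 2
N_3 = 2
Explicitly: u, v.
So |H| = 2.
For each predicate symbol, the number of ground atoms is |H| raised to its arity; summing:
  Knows: 2^2 = 4;  Parent: 2^2 = 4
Total ground atoms: 4 + 4 = 8.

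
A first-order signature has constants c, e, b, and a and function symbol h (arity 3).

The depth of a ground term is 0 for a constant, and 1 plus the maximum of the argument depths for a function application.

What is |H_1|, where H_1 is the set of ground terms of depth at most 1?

68

Let N_k count ground terms of depth at most k. Each non-constant term of depth ≤ k is some function symbol applied to depth-≤(k−1) arguments, giving N_k = 4 + N_{k-1}^3.
N_0 = 4
N_1 = 4 + 4^3 = 68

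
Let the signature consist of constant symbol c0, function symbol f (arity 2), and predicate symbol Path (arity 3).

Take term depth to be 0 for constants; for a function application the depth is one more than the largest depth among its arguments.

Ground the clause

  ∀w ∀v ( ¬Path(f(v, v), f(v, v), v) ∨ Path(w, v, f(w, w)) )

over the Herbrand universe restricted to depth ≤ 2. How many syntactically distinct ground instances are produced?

25

Ground terms of depth ≤ 2:
  Count level by level. With function symbols f/2, the terms of depth ≤ k are the 1 constant together with each function applied to depth-≤(k−1) tuples, so N_k = 1 + N_{k-1}^2.
  N_0 = 1
  N_1 = 1 + 1^2 = 2
  N_2 = 1 + 2^2 = 5
  Explicitly: c0, f(c0, c0), f(c0, f(c0, c0)), f(f(c0, c0), c0), f(f(c0, c0), f(c0, c0)).
So there are 5 ground terms available for substitution.
Each of w, v ranges independently over the available ground terms, and distinct assignments produce distinct instances.
Number of ground instances = 5^2 = 25.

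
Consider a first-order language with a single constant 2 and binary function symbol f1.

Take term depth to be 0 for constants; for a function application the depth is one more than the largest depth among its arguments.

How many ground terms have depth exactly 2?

Let N_k = |{terms of depth ≤ k}|. Then N_0 = 1 and N_k = 1 + N_{k-1}^2 for k ≥ 1 (one summand per function symbol, arity giving the exponent).
N_0 = 1
N_1 = 1 + 1^2 = 2
N_2 = 1 + 2^2 = 5
Terms of depth exactly 2: N_2 − N_1 = 5 − 2 = 3.

3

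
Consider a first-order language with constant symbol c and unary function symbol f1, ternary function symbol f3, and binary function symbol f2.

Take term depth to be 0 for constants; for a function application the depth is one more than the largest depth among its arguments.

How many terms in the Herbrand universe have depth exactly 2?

Write N_k for the number of ground terms of depth ≤ k. A term of depth ≤ k is either a constant or a function symbol applied to arguments of depth ≤ k−1, so N_k = 1 + N_{k-1} + N_{k-1}^3 + N_{k-1}^2.
N_0 = 1
N_1 = 1 + 1 + 1^3 + 1^2 = 4
N_2 = 1 + 4 + 4^3 + 4^2 = 85
Terms of depth exactly 2: N_2 − N_1 = 85 − 4 = 81.

81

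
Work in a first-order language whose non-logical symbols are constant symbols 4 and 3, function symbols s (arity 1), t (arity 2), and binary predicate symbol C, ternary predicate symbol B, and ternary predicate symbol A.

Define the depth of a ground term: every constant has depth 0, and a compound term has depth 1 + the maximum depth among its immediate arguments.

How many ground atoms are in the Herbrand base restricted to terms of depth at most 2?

First count ground terms of depth ≤ 2.
Count level by level. With function symbols s/1, t/2, the terms of depth ≤ k are the 2 constants together with each function applied to depth-≤(k−1) tuples, so N_k = 2 + N_{k-1} + N_{k-1}^2.
N_0 = 2
N_1 = 2 + 2 + 2^2 = 8
N_2 = 2 + 8 + 8^2 = 74
So |H| = 74.
Ground atoms are formed by filling each argument slot of a predicate with a term from H, so an r-ary predicate gives |H|^r atoms:
  C: 74^2 = 5476;  B: 74^3 = 405224;  A: 74^3 = 405224
Total ground atoms: 5476 + 405224 + 405224 = 815924.

815924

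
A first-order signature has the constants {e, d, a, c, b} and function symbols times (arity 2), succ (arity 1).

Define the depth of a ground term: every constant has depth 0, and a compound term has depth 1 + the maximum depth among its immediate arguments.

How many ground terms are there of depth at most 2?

1265

Write N_k for the number of ground terms of depth ≤ k. A term of depth ≤ k is either a constant or a function symbol applied to arguments of depth ≤ k−1, so N_k = 5 + N_{k-1}^2 + N_{k-1}.
N_0 = 5
N_1 = 5 + 5^2 + 5 = 35
N_2 = 5 + 35^2 + 35 = 1265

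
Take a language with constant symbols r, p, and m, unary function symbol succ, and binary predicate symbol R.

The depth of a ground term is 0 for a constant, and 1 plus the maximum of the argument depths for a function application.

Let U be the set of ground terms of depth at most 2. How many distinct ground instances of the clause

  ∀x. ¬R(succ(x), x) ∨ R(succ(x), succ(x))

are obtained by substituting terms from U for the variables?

9

Ground terms of depth ≤ 2:
  If N_k denotes the number of depth-≤k ground terms, the 3 constants give N_0 = 3, and each function symbol of arity r contributes N_{k-1}^r new terms at level k: N_k = 3 + N_{k-1}.
  N_0 = 3
  N_1 = 3 + 3 = 6
  N_2 = 3 + 6 = 9
So there are 9 ground terms available for substitution.
The variable x ranges independently over the available ground terms, and distinct assignments produce distinct instances.
Number of ground instances = 9.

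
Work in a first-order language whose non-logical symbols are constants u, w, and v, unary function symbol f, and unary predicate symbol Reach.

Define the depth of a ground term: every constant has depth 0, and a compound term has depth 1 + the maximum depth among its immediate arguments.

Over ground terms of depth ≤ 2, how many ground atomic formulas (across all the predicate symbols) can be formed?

First count ground terms of depth ≤ 2.
Count level by level. With function symbols f/1, the terms of depth ≤ k are the 3 constants together with each function applied to depth-≤(k−1) tuples, so N_k = 3 + N_{k-1}.
N_0 = 3
N_1 = 3 + 3 = 6
N_2 = 3 + 6 = 9
Explicitly: u, w, v, f(u), f(w), f(v), f(f(u)), f(f(w)), f(f(v)).
So |H| = 9.
Ground atoms are formed by filling each argument slot of a predicate with a term from H, so an r-ary predicate gives |H|^r atoms:
  Reach: 9
Total ground atoms: 9.

9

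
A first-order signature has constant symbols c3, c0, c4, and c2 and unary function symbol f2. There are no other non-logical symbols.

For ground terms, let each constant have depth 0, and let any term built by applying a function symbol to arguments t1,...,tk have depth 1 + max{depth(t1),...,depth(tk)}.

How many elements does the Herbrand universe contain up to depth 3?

16

If N_k denotes the number of depth-≤k ground terms, the 4 constants give N_0 = 4, and each function symbol of arity r contributes N_{k-1}^r new terms at level k: N_k = 4 + N_{k-1}.
N_0 = 4
N_1 = 4 + 4 = 8
N_2 = 4 + 8 = 12
N_3 = 4 + 12 = 16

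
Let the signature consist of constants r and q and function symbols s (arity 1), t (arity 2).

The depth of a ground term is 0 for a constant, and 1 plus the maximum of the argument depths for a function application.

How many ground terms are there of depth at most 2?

Let N_k count ground terms of depth at most k. Each non-constant term of depth ≤ k is some function symbol applied to depth-≤(k−1) arguments, giving N_k = 2 + N_{k-1} + N_{k-1}^2.
N_0 = 2
N_1 = 2 + 2 + 2^2 = 8
N_2 = 2 + 8 + 8^2 = 74

74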